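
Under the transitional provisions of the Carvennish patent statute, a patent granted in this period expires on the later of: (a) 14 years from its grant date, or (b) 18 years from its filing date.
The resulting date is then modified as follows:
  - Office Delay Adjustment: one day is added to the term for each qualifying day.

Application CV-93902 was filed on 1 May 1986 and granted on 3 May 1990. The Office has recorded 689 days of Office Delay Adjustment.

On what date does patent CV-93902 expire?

2006-03-23

(a) grant + 14 years → 3 May 2004.
(b) filing + 18 years → 1 May 2004.
Later of the two: 3 May 2004.
Office Delay Adjustment: +689 days → 23 March 2006.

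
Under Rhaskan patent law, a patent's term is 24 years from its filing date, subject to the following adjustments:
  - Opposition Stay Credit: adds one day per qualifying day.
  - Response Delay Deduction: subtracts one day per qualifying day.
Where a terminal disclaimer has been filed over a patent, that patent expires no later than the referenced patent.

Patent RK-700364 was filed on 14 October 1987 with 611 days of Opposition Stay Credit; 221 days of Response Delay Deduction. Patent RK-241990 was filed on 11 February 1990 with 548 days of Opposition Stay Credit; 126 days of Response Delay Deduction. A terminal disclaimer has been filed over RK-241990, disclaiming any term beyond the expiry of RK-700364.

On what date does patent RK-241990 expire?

November 7, 2012

Natural term of RK-241990:
  Base: filing + 24 years → 11 February 2014.
  Opposition Stay Credit: +548 days → 13 August 2015.
  Response Delay Deduction: −126 days → 9 April 2015.
Expiry of referenced patent RK-700364:
  Base: filing + 24 years → 14 October 2011.
  Opposition Stay Credit: +611 days → 16 June 2013.
  Response Delay Deduction: −221 days → 7 November 2012.
Terminal disclaimer: RK-241990 expires on the earlier of 9 April 2015 and 7 November 2012.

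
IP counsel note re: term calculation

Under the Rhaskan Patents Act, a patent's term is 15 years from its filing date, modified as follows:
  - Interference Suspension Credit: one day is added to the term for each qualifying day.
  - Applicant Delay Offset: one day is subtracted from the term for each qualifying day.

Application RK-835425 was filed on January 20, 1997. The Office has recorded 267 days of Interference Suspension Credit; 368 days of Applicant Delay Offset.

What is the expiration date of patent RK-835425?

Base term: filing date + 15 years → 20 January 2012.
Interference Suspension Credit: +267 days → 13 October 2012.
Applicant Delay Offset: −368 days → 11 October 2011.

2011-10-11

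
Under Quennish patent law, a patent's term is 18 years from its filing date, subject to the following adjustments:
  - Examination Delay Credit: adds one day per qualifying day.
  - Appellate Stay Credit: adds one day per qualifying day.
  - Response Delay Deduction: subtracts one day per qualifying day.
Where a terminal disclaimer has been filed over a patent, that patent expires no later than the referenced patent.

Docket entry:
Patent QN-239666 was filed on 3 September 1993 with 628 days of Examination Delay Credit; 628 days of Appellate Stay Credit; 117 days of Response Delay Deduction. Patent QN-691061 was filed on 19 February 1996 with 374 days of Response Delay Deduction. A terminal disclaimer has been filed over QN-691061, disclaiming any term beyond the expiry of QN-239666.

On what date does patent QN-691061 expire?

Natural term of QN-691061:
  Base: filing + 18 years → 19 February 2014.
  Response Delay Deduction: −374 days → 10 February 2013.
Expiry of referenced patent QN-239666:
  Base: filing + 18 years → 3 September 2011.
  Examination Delay Credit: +628 days → 23 May 2013.
  Appellate Stay Credit: +628 days → 10 February 2015.
  Response Delay Deduction: −117 days → 16 October 2014.
Terminal disclaimer: QN-691061 expires on the earlier of 10 February 2013 and 16 October 2014.

2013-02-10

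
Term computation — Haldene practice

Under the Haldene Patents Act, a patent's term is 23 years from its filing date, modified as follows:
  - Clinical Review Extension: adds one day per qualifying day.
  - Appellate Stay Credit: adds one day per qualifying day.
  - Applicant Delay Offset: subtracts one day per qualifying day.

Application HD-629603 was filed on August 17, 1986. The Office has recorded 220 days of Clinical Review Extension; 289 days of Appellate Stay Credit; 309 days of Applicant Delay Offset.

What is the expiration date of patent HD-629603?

Base term: filing date + 23 years → 17 August 2009.
Clinical Review Extension: +220 days → 25 March 2010.
Appellate Stay Credit: +289 days → 8 January 2011.
Applicant Delay Offset: −309 days → 5 March 2010.

March 5, 2010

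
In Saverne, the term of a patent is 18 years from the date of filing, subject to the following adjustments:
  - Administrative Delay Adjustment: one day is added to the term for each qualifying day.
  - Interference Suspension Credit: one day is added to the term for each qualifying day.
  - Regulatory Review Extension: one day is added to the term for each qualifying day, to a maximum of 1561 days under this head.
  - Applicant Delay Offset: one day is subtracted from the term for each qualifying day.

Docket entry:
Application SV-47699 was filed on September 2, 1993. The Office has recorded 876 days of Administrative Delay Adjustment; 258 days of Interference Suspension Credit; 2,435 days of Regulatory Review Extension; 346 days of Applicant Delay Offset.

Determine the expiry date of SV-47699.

Base term: filing date + 18 years → 2 September 2011.
Administrative Delay Adjustment: +876 days → 25 January 2014.
Interference Suspension Credit: +258 days → 10 October 2014.
Regulatory Review Extension: 2435 days claimed exceeds the 1561-day cap, so +1561 days → 18 January 2019.
Applicant Delay Offset: −346 days → 6 February 2018.

February 6, 2018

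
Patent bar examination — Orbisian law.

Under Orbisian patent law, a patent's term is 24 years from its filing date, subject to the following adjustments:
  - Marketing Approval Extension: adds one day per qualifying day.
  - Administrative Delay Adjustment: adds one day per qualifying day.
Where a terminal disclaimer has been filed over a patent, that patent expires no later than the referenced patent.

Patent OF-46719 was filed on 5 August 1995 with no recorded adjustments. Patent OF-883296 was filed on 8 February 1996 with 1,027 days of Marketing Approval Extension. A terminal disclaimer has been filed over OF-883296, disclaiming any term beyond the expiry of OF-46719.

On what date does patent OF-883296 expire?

August 5, 2019

Natural term of OF-883296:
  Base: filing + 24 years → 8 February 2020.
  Marketing Approval Extension: +1027 days → 1 December 2022.
Expiry of referenced patent OF-46719:
  Base: filing + 24 years → 5 August 2019.
Terminal disclaimer: OF-883296 expires on the earlier of 1 December 2022 and 5 August 2019.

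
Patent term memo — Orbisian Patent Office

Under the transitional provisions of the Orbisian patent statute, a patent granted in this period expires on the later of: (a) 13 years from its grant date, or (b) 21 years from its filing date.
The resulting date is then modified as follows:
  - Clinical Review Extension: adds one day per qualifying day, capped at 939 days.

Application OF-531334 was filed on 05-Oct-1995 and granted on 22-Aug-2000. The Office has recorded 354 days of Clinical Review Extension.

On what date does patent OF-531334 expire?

(a) grant + 13 years → 22 August 2013.
(b) filing + 21 years → 5 October 2016.
Later of the two: 5 October 2016.
Clinical Review Extension: 354 days (within the 939-day cap) → +354 days → 24 September 2017.

2017-09-24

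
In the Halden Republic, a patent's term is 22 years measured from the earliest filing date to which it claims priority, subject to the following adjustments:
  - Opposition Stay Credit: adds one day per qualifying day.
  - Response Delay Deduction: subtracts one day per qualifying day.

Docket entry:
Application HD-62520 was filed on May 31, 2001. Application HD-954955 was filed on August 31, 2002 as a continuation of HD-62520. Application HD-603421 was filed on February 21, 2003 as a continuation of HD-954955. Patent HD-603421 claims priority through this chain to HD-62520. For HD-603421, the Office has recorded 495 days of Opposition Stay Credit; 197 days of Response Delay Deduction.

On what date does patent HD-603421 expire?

2024-03-24

Earliest priority filing: 31 May 2001.
Base term: 31 May 2001 + 22 years → 31 May 2023.
Opposition Stay Credit: +495 days → 7 October 2024.
Response Delay Deduction: −197 days → 24 March 2024.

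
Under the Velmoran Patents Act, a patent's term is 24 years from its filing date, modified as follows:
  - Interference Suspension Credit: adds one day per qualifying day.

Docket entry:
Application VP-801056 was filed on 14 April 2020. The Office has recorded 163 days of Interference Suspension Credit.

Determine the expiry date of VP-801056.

Base term: filing date + 24 years → 14 April 2044.
Interference Suspension Credit: +163 days → 24 September 2044.

2044-09-24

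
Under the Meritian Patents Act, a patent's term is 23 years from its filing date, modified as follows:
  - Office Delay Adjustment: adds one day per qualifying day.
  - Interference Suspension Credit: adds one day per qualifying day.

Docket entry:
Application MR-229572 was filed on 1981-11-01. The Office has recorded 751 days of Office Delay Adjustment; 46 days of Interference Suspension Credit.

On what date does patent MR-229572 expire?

Base term: filing date + 23 years → 1 November 2004.
Office Delay Adjustment: +751 days → 22 November 2006.
Interference Suspension Credit: +46 days → 7 January 2007.

2007-01-07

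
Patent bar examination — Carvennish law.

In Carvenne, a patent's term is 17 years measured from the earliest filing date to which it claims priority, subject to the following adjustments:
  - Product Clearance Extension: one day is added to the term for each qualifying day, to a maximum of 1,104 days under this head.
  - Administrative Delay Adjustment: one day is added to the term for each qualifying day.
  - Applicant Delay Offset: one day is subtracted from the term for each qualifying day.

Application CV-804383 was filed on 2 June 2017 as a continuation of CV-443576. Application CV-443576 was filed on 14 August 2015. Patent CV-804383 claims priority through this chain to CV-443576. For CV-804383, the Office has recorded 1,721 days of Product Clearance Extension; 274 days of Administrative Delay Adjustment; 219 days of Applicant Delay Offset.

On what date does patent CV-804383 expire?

Earliest priority filing: 14 August 2015.
Base term: 14 August 2015 + 17 years → 14 August 2032.
Product Clearance Extension: 1721 days claimed exceeds the 1104-day cap, so +1104 days → 23 August 2035.
Administrative Delay Adjustment: +274 days → 23 May 2036.
Applicant Delay Offset: −219 days → 17 October 2035.

2035-10-17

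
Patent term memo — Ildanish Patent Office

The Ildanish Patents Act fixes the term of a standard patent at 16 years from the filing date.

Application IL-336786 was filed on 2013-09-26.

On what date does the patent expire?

Filing date + 16 years → 26 September 2029.

September 26, 2029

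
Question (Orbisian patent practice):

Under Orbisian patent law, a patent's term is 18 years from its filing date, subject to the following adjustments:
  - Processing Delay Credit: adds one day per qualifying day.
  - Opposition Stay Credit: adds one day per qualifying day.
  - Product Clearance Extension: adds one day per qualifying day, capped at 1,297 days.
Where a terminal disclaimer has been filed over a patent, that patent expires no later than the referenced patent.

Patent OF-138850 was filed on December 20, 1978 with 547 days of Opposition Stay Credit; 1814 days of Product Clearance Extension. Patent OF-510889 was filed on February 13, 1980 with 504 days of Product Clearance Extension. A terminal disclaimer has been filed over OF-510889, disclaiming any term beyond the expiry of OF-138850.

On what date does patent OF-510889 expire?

July 2, 1999

Natural term of OF-510889:
  Base: filing + 18 years → 13 February 1998.
  Product Clearance Extension: 504 days (within the 1297-day cap) → +504 days → 2 July 1999.
Expiry of referenced patent OF-138850:
  Base: filing + 18 years → 20 December 1996.
  Opposition Stay Credit: +547 days → 20 June 1998.
  Product Clearance Extension: 1814 days claimed exceeds the 1297-day cap, so +1297 days → 7 January 2002.
Terminal disclaimer: OF-510889 expires on the earlier of 2 July 1999 and 7 January 2002.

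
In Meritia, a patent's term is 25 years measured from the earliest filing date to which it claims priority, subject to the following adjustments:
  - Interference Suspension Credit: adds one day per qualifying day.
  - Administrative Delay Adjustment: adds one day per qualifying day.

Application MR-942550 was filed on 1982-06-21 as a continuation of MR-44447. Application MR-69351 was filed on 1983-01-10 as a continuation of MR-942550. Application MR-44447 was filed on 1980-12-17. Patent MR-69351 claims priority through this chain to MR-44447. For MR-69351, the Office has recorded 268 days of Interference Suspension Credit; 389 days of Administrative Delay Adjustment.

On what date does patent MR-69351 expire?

2007-10-05

Earliest priority filing: 17 December 1980.
Base term: 17 December 1980 + 25 years → 17 December 2005.
Interference Suspension Credit: +268 days → 11 September 2006.
Administrative Delay Adjustment: +389 days → 5 October 2007.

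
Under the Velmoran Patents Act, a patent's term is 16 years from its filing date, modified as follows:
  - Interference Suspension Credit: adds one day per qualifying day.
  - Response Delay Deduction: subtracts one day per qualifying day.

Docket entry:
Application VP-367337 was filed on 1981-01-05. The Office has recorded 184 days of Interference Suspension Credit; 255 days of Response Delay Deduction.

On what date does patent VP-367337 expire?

Base term: filing date + 16 years → 5 January 1997.
Interference Suspension Credit: +184 days → 8 July 1997.
Response Delay Deduction: −255 days → 26 October 1996.

October 26, 1996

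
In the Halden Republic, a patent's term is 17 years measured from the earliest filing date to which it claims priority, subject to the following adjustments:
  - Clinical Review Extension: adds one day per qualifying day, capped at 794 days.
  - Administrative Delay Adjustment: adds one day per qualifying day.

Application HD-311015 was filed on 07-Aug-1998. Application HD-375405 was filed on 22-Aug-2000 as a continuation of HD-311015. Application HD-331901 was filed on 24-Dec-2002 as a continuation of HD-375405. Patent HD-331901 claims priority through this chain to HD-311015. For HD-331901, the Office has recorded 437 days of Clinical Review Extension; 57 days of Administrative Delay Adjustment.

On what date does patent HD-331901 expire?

2016-12-13

Earliest priority filing: 7 August 1998.
Base term: 7 August 1998 + 17 years → 7 August 2015.
Clinical Review Extension: 437 days (within the 794-day cap) → +437 days → 17 October 2016.
Administrative Delay Adjustment: +57 days → 13 December 2016.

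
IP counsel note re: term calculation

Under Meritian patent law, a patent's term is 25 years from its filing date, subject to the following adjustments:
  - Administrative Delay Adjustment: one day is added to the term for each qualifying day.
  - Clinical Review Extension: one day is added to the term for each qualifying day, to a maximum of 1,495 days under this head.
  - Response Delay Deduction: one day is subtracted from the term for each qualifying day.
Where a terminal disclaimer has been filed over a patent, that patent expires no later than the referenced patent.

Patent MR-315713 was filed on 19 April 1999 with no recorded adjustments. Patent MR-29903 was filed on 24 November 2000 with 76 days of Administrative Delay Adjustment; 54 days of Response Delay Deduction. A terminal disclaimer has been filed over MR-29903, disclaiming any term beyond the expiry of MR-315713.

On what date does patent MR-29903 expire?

2024-04-19

Natural term of MR-29903:
  Base: filing + 25 years → 24 November 2025.
  Administrative Delay Adjustment: +76 days → 8 February 2026.
  Response Delay Deduction: −54 days → 16 December 2025.
Expiry of referenced patent MR-315713:
  Base: filing + 25 years → 19 April 2024.
Terminal disclaimer: MR-29903 expires on the earlier of 16 December 2025 and 19 April 2024.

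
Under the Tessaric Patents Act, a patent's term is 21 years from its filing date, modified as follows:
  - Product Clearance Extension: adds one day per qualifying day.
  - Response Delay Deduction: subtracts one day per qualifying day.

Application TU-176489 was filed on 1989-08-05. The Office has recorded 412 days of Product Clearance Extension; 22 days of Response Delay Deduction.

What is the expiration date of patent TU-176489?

2011-08-30

Base term: filing date + 21 years → 5 August 2010.
Product Clearance Extension: +412 days → 21 September 2011.
Response Delay Deduction: −22 days → 30 August 2011.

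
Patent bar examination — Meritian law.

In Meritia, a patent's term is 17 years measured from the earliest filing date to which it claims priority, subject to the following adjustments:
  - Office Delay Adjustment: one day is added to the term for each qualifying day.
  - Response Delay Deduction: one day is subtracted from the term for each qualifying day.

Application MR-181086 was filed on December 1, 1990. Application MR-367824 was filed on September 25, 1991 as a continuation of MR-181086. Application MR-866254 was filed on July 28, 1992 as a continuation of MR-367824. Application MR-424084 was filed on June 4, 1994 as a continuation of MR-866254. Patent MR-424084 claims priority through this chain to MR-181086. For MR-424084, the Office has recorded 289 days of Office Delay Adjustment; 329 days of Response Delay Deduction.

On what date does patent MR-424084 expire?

Earliest priority filing: 1 December 1990.
Base term: 1 December 1990 + 17 years → 1 December 2007.
Office Delay Adjustment: +289 days → 15 September 2008.
Response Delay Deduction: −329 days → 22 October 2007.

October 22, 2007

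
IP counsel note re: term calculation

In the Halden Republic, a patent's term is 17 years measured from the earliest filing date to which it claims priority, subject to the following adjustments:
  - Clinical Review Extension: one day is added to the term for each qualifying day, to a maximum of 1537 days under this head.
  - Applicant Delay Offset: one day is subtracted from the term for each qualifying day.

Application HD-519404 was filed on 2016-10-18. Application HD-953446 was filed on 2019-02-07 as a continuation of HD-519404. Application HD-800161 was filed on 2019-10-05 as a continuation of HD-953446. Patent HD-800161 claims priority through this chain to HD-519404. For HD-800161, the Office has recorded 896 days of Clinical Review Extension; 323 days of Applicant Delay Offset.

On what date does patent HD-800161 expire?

May 14, 2035

Earliest priority filing: 18 October 2016.
Base term: 18 October 2016 + 17 years → 18 October 2033.
Clinical Review Extension: 896 days (within the 1537-day cap) → +896 days → 1 April 2036.
Applicant Delay Offset: −323 days → 14 May 2035.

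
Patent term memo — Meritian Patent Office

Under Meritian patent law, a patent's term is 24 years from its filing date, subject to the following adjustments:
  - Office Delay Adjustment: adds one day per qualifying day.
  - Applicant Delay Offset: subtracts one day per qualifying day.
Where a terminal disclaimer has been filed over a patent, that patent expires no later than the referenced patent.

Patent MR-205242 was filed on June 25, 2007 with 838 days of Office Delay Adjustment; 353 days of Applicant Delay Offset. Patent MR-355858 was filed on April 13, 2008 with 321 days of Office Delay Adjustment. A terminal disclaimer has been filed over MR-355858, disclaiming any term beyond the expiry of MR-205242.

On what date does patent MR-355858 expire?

October 22, 2032

Natural term of MR-355858:
  Base: filing + 24 years → 13 April 2032.
  Office Delay Adjustment: +321 days → 28 February 2033.
Expiry of referenced patent MR-205242:
  Base: filing + 24 years → 25 June 2031.
  Office Delay Adjustment: +838 days → 10 October 2033.
  Applicant Delay Offset: −353 days → 22 October 2032.
Terminal disclaimer: MR-355858 expires on the earlier of 28 February 2033 and 22 October 2032.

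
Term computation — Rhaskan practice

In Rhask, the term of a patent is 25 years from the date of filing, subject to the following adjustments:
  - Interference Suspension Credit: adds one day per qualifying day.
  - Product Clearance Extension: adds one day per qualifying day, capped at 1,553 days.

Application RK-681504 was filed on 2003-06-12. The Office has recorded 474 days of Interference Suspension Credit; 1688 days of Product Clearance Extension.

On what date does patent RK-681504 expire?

Base term: filing date + 25 years → 12 June 2028.
Interference Suspension Credit: +474 days → 29 September 2029.
Product Clearance Extension: 1688 days claimed exceeds the 1553-day cap, so +1553 days → 30 December 2033.

December 30, 2033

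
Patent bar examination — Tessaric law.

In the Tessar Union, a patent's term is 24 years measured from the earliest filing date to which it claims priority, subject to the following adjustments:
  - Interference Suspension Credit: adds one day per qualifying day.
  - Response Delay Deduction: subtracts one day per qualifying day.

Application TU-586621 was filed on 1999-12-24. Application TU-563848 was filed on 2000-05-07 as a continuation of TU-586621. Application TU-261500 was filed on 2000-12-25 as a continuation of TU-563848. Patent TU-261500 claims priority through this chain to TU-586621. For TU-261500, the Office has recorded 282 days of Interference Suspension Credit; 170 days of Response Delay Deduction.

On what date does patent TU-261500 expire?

Earliest priority filing: 24 December 1999.
Base term: 24 December 1999 + 24 years → 24 December 2023.
Interference Suspension Credit: +282 days → 1 October 2024.
Response Delay Deduction: −170 days → 14 April 2024.

2024-04-14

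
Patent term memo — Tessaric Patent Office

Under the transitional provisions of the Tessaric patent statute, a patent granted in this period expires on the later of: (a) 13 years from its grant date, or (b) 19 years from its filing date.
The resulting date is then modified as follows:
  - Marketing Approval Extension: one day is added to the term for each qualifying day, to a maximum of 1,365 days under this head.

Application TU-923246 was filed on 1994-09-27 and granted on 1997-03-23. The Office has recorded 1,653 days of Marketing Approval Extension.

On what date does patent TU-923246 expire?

(a) grant + 13 years → 23 March 2010.
(b) filing + 19 years → 27 September 2013.
Later of the two: 27 September 2013.
Marketing Approval Extension: 1653 days claimed exceeds the 1365-day cap, so +1365 days → 23 June 2017.

2017-06-23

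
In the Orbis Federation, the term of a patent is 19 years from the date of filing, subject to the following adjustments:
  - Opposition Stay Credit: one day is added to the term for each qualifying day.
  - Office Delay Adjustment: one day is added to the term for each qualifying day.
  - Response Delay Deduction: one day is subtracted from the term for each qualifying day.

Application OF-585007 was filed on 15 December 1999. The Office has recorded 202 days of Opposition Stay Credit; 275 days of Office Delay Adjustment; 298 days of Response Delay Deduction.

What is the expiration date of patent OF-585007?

Base term: filing date + 19 years → 15 December 2018.
Opposition Stay Credit: +202 days → 5 July 2019.
Office Delay Adjustment: +275 days → 5 April 2020.
Response Delay Deduction: −298 days → 12 June 2019.

June 12, 2019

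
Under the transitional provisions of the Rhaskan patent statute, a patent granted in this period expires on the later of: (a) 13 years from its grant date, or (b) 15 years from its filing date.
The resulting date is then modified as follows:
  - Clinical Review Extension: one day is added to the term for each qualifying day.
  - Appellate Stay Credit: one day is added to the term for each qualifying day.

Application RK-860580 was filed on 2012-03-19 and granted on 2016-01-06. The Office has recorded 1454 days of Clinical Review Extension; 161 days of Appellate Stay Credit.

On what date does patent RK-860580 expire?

(a) grant + 13 years → 6 January 2029.
(b) filing + 15 years → 19 March 2027.
Later of the two: 6 January 2029.
Clinical Review Extension: +1454 days → 30 December 2032.
Appellate Stay Credit: +161 days → 9 June 2033.

June 9, 2033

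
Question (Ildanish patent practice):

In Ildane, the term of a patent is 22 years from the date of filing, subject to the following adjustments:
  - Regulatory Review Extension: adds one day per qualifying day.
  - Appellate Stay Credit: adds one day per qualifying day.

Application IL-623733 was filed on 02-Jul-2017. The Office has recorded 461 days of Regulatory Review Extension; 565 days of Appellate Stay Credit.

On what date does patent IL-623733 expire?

April 23, 2042

Base term: filing date + 22 years → 2 July 2039.
Regulatory Review Extension: +461 days → 5 October 2040.
Appellate Stay Credit: +565 days → 23 April 2042.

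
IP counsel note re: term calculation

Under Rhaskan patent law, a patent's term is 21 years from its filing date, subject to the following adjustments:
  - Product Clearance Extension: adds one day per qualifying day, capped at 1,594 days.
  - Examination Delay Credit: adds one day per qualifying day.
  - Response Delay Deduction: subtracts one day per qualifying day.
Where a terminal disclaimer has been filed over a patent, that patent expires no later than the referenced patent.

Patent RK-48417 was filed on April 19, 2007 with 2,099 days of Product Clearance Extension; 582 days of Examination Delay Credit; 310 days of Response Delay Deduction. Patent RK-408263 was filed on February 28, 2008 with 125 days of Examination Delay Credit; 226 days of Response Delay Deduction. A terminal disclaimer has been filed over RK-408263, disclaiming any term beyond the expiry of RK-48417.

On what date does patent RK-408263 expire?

Natural term of RK-408263:
  Base: filing + 21 years → 28 February 2029.
  Examination Delay Credit: +125 days → 3 July 2029.
  Response Delay Deduction: −226 days → 19 November 2028.
Expiry of referenced patent RK-48417:
  Base: filing + 21 years → 19 April 2028.
  Product Clearance Extension: 2099 days claimed exceeds the 1594-day cap, so +1594 days → 30 August 2032.
  Examination Delay Credit: +582 days → 4 April 2034.
  Response Delay Deduction: −310 days → 29 May 2033.
Terminal disclaimer: RK-408263 expires on the earlier of 19 November 2028 and 29 May 2033.

2028-11-19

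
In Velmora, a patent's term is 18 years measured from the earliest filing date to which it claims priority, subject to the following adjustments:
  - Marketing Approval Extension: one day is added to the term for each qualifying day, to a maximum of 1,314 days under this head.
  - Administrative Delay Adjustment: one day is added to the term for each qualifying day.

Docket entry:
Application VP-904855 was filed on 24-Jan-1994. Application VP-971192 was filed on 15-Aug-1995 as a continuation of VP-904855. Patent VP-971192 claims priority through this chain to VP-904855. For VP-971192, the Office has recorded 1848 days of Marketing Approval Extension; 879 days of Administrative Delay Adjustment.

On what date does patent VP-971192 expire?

Earliest priority filing: 24 January 1994.
Base term: 24 January 1994 + 18 years → 24 January 2012.
Marketing Approval Extension: 1848 days claimed exceeds the 1314-day cap, so +1314 days → 30 August 2015.
Administrative Delay Adjustment: +879 days → 25 January 2018.

2018-01-25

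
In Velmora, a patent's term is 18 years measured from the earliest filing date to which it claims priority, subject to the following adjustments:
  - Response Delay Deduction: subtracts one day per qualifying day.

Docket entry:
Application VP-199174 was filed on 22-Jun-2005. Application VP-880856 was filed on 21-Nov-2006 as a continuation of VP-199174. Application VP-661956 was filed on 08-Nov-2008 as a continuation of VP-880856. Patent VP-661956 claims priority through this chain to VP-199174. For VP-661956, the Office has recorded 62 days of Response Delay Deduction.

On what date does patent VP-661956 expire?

2023-04-21

Earliest priority filing: 22 June 2005.
Base term: 22 June 2005 + 18 years → 22 June 2023.
Response Delay Deduction: −62 days → 21 April 2023.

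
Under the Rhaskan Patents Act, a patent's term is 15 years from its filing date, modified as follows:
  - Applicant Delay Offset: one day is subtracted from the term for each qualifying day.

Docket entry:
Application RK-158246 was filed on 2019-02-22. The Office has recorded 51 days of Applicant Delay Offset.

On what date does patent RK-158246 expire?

January 2, 2034

Base term: filing date + 15 years → 22 February 2034.
Applicant Delay Offset: −51 days → 2 January 2034.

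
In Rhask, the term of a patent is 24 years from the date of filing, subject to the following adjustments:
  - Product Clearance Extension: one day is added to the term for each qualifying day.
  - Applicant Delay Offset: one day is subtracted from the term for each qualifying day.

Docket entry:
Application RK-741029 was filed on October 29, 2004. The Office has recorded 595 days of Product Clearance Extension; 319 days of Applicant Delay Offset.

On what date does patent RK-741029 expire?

Base term: filing date + 24 years → 29 October 2028.
Product Clearance Extension: +595 days → 16 June 2030.
Applicant Delay Offset: −319 days → 1 August 2029.

2029-08-01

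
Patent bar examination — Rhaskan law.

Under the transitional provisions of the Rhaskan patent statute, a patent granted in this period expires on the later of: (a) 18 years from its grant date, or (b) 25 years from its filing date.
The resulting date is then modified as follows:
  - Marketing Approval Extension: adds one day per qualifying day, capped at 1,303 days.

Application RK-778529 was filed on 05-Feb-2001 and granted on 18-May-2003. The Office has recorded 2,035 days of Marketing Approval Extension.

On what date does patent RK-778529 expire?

2029-08-31

(a) grant + 18 years → 18 May 2021.
(b) filing + 25 years → 5 February 2026.
Later of the two: 5 February 2026.
Marketing Approval Extension: 2035 days claimed exceeds the 1303-day cap, so +1303 days → 31 August 2029.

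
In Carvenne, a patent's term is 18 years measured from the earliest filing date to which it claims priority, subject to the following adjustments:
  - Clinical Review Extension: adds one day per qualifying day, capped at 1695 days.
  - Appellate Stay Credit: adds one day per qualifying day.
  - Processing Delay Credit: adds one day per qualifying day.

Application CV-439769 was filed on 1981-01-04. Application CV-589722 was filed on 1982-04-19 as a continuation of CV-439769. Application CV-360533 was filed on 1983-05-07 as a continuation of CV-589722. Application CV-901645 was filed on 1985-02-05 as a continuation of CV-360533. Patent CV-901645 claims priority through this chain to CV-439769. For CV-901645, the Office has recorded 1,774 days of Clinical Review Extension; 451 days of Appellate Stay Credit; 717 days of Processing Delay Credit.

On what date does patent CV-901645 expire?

November 6, 2006

Earliest priority filing: 4 January 1981.
Base term: 4 January 1981 + 18 years → 4 January 1999.
Clinical Review Extension: 1774 days claimed exceeds the 1695-day cap, so +1695 days → 26 August 2003.
Appellate Stay Credit: +451 days → 19 November 2004.
Processing Delay Credit: +717 days → 6 November 2006.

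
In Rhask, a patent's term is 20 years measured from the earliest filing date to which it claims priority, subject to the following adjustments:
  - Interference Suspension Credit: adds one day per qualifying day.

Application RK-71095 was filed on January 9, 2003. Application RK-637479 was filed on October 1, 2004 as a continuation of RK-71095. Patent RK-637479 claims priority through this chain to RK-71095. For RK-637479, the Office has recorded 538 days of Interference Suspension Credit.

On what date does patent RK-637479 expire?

Earliest priority filing: 9 January 2003.
Base term: 9 January 2003 + 20 years → 9 January 2023.
Interference Suspension Credit: +538 days → 30 June 2024.

2024-06-30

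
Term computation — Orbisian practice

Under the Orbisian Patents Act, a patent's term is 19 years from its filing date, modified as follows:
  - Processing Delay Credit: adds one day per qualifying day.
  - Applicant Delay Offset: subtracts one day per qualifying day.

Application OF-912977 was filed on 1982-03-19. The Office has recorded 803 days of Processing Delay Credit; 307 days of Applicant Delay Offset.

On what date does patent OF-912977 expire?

2002-07-28

Base term: filing date + 19 years → 19 March 2001.
Processing Delay Credit: +803 days → 31 May 2003.
Applicant Delay Offset: −307 days → 28 July 2002.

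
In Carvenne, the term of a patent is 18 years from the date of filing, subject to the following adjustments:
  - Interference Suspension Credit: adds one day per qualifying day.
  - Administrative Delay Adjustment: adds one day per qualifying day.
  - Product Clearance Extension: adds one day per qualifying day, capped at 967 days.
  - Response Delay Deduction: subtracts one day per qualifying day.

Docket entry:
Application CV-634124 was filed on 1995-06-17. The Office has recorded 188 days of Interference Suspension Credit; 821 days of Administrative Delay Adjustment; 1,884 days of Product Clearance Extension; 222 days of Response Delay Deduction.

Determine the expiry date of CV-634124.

2018-04-06

Base term: filing date + 18 years → 17 June 2013.
Interference Suspension Credit: +188 days → 22 December 2013.
Administrative Delay Adjustment: +821 days → 22 March 2016.
Product Clearance Extension: 1884 days claimed exceeds the 967-day cap, so +967 days → 14 November 2018.
Response Delay Deduction: −222 days → 6 April 2018.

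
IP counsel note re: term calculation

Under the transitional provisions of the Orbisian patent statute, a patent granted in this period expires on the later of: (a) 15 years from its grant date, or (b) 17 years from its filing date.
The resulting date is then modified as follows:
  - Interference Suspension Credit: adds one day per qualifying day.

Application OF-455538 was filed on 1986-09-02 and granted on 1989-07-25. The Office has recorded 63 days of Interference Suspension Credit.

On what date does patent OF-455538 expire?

(a) grant + 15 years → 25 July 2004.
(b) filing + 17 years → 2 September 2003.
Later of the two: 25 July 2004.
Interference Suspension Credit: +63 days → 26 September 2004.

2004-09-26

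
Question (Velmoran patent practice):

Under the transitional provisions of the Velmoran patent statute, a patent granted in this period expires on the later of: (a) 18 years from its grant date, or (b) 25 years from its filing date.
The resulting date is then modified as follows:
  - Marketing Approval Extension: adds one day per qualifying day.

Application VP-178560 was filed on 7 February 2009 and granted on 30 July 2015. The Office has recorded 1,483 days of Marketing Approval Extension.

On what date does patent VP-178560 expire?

2038-03-01

(a) grant + 18 years → 30 July 2033.
(b) filing + 25 years → 7 February 2034.
Later of the two: 7 February 2034.
Marketing Approval Extension: +1483 days → 1 March 2038.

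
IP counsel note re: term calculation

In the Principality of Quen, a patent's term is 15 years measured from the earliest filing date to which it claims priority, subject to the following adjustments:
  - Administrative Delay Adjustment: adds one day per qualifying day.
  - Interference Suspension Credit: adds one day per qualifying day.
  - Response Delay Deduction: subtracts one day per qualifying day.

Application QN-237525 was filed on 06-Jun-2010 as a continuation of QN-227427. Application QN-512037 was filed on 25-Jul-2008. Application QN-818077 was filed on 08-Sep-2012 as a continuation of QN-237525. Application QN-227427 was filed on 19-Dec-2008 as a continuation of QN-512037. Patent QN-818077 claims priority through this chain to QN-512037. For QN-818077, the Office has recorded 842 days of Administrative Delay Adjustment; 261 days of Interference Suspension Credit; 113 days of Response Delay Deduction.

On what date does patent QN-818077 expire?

Earliest priority filing: 25 July 2008.
Base term: 25 July 2008 + 15 years → 25 July 2023.
Administrative Delay Adjustment: +842 days → 13 November 2025.
Interference Suspension Credit: +261 days → 1 August 2026.
Response Delay Deduction: −113 days → 10 April 2026.

2026-04-10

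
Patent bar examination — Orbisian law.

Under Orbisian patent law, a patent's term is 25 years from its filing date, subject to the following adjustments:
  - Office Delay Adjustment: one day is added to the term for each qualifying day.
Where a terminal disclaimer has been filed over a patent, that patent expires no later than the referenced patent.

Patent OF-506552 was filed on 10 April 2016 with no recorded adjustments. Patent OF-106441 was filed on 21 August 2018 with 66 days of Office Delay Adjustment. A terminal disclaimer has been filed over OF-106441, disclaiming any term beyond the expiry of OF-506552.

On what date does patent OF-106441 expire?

Natural term of OF-106441:
  Base: filing + 25 years → 21 August 2043.
  Office Delay Adjustment: +66 days → 26 October 2043.
Expiry of referenced patent OF-506552:
  Base: filing + 25 years → 10 April 2041.
Terminal disclaimer: OF-106441 expires on the earlier of 26 October 2043 and 10 April 2041.

April 10, 2041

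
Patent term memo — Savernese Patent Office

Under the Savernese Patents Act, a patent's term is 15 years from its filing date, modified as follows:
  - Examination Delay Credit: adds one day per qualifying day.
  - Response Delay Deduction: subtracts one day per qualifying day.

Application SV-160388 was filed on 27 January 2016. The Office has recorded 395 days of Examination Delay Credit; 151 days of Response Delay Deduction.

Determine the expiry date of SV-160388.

Base term: filing date + 15 years → 27 January 2031.
Examination Delay Credit: +395 days → 26 February 2032.
Response Delay Deduction: −151 days → 28 September 2031.

2031-09-28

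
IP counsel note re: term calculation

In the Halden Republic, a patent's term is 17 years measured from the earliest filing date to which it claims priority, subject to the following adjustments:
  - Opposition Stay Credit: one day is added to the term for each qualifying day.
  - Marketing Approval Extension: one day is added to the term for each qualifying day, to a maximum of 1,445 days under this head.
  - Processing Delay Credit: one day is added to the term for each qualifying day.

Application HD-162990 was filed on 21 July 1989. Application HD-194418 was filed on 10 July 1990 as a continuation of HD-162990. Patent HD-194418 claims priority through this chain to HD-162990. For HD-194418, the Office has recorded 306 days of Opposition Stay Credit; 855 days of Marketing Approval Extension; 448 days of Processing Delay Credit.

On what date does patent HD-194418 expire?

December 16, 2010

Earliest priority filing: 21 July 1989.
Base term: 21 July 1989 + 17 years → 21 July 2006.
Opposition Stay Credit: +306 days → 23 May 2007.
Marketing Approval Extension: 855 days (within the 1445-day cap) → +855 days → 24 September 2009.
Processing Delay Credit: +448 days → 16 December 2010.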